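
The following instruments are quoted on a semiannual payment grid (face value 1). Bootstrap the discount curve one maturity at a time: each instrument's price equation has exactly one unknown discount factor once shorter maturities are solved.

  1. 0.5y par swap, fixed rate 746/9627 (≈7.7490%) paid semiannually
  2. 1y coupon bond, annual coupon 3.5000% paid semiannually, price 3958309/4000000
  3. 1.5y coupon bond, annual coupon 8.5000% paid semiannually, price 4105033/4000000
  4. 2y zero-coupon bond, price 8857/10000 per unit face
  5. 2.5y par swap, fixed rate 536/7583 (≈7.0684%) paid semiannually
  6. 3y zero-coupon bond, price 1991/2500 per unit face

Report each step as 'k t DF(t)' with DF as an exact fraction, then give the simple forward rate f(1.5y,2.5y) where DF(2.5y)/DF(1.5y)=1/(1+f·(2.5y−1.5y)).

step 1 [0.5y] swap r/2=373/9627: DF=(1 − 373/9627·(0))/(1+373/9627) = 9627/10000 ≈ 0.962700
step 2 [1y] bond c/2=7/400: DF=(3958309/4000000 − 7/400·(0.962700))/(1+7/400) = 239/250 ≈ 0.956000
step 3 [1.5y] bond c/2=17/400: DF=(4105033/4000000 − 17/400·(0.962700+0.956000))/(1+17/400) = 4531/5000 ≈ 0.906200
step 4 [2y] zero: DF = P = 8857/10000 ≈ 0.885700
step 5 [2.5y] swap r/2=268/7583: DF=(1 − 268/7583·(0.962700+0.956000+0.906200+0.885700))/(1+268/7583) = 1049/1250 ≈ 0.839200
step 6 [3y] zero: DF = P = 1991/2500 ≈ 0.796400

1 1/2 9627/10000
2 1 239/250
3 3/2 4531/5000
4 2 8857/10000
5 5/2 1049/1250
6 3 1991/2500
f(1.5y,2.5y) = ((4531/5000)/(1049/1250) − 1)/(1) = 335/4196 ≈ 7.9838%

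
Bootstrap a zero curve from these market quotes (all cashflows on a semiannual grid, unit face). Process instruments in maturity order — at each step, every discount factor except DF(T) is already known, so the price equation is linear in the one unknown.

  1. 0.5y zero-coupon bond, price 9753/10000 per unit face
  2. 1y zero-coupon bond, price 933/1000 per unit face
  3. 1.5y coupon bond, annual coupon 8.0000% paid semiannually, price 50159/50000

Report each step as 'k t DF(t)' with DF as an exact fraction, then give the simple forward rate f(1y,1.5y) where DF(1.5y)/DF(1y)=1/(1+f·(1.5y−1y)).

1 1/2 9753/10000
2 1 933/1000
3 3/2 557/625
f(1y,1.5y) = ((933/1000)/(557/625) − 1)/(1/2) = 209/2228 ≈ 9.3806%

step 1 [0.5y] zero: DF = P = 9753/10000 ≈ 0.975300
step 2 [1y] zero: DF = P = 933/1000 ≈ 0.933000
step 3 [1.5y] bond c/2=1/25: DF=(50159/50000 − 1/25·(0.975300+0.933000))/(1+1/25) = 557/625 ≈ 0.891200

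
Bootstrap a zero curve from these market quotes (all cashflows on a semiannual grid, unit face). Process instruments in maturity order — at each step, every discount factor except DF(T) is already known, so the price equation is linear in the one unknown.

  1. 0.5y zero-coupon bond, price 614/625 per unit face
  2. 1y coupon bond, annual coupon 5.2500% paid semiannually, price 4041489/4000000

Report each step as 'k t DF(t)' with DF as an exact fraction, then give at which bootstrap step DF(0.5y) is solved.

1 1/2 614/625
2 1 4797/5000
DF(0.5y) is solved at step 1

step 1 [0.5y] zero: DF = P = 614/625 ≈ 0.982400
step 2 [1y] bond c/2=21/800: DF=(4041489/4000000 − 21/800·(0.982400))/(1+21/800) = 4797/5000 ≈ 0.959400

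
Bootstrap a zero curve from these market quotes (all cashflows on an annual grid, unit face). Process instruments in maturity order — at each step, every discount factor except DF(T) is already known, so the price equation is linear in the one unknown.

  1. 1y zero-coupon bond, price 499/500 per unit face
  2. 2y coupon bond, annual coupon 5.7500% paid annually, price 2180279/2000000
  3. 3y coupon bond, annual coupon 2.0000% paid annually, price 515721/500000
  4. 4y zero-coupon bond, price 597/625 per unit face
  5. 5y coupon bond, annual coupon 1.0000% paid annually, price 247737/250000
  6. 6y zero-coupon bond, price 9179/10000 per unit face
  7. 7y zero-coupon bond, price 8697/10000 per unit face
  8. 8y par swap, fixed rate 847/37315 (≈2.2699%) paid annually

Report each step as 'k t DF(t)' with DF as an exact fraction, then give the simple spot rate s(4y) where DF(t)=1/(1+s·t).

step 1 [1y] zero: DF = P = 499/500 ≈ 0.998000
step 2 [2y] bond c/1=23/400: DF=(2180279/2000000 − 23/400·(0.998000))/(1+23/400) = 4883/5000 ≈ 0.976600
step 3 [3y] bond c/1=1/50: DF=(515721/500000 − 1/50·(0.998000+0.976600))/(1+1/50) = 389/400 ≈ 0.972500
step 4 [4y] zero: DF = P = 597/625 ≈ 0.955200
step 5 [5y] bond c/1=1/100: DF=(247737/250000 − 1/100·(0.998000+0.976600+0.972500+0.955200))/(1+1/100) = 377/400 ≈ 0.942500
step 6 [6y] zero: DF = P = 9179/10000 ≈ 0.917900
step 7 [7y] zero: DF = P = 8697/10000 ≈ 0.869700
step 8 [8y] swap r/1=847/37315: DF=(1 − 847/37315·(0.998000+0.976600+0.972500+0.955200+0.942500+0.917900+0.869700))/(1+847/37315) = 4153/5000 ≈ 0.830600

1 1 499/500
2 2 4883/5000
3 3 389/400
4 4 597/625
5 5 377/400
6 6 9179/10000
7 7 8697/10000
8 8 4153/5000
s(4y) = (1/(597/625) − 1)/(4) = 7/597 ≈ 1.1725%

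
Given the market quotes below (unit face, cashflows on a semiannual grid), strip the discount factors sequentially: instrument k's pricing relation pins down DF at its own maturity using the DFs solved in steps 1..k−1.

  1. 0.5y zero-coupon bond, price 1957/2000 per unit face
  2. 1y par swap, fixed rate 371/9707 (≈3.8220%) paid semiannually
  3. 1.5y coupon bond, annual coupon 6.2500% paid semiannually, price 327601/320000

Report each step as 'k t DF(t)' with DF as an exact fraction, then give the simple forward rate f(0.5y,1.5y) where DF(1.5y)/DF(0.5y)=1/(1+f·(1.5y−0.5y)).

step 1 [0.5y] zero: DF = P = 1957/2000 ≈ 0.978500
step 2 [1y] swap r/2=371/19414: DF=(1 − 371/19414·(0.978500))/(1+371/19414) = 9629/10000 ≈ 0.962900
step 3 [1.5y] bond c/2=1/32: DF=(327601/320000 − 1/32·(0.978500+0.962900))/(1+1/32) = 9339/10000 ≈ 0.933900

1 1/2 1957/2000
2 1 9629/10000
3 3/2 9339/10000
f(0.5y,1.5y) = ((1957/2000)/(9339/10000) − 1)/(1) = 446/9339 ≈ 4.7757%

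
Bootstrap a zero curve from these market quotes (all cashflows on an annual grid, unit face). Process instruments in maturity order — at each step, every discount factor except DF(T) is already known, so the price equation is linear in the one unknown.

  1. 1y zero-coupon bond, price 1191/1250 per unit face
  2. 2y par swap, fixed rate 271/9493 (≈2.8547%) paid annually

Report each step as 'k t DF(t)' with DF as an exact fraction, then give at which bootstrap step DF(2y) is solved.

1 1 1191/1250
2 2 4729/5000
DF(2y) is solved at step 2

step 1 [1y] zero: DF = P = 1191/1250 ≈ 0.952800
step 2 [2y] swap r/1=271/9493: DF=(1 − 271/9493·(0.952800))/(1+271/9493) = 4729/5000 ≈ 0.945800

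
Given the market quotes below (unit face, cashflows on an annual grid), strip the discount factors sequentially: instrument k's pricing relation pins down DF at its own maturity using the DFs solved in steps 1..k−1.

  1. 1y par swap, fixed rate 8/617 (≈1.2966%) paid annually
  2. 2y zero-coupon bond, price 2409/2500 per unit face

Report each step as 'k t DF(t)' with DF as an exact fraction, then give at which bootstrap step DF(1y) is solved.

1 1 617/625
2 2 2409/2500
DF(1y) is solved at step 1

step 1 [1y] swap r/1=8/617: DF=(1 − 8/617·(0))/(1+8/617) = 617/625 ≈ 0.987200
step 2 [2y] zero: DF = P = 2409/2500 ≈ 0.963600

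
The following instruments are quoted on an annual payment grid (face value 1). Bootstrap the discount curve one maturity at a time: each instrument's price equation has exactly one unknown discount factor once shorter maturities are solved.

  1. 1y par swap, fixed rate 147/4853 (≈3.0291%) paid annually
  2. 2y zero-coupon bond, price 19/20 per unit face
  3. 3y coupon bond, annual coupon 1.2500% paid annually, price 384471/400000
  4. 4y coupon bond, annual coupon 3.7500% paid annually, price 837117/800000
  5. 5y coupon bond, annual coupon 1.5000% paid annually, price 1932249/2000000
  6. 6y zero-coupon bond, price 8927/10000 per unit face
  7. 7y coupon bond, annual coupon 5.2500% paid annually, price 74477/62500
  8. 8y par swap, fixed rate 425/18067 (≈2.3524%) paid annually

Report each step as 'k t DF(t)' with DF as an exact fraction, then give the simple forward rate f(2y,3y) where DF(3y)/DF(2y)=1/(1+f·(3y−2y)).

step 1 [1y] swap r/1=147/4853: DF=(1 − 147/4853·(0))/(1+147/4853) = 4853/5000 ≈ 0.970600
step 2 [2y] zero: DF = P = 19/20 ≈ 0.950000
step 3 [3y] bond c/1=1/80: DF=(384471/400000 − 1/80·(0.970600+0.950000))/(1+1/80) = 1157/1250 ≈ 0.925600
step 4 [4y] bond c/1=3/80: DF=(837117/800000 − 3/80·(0.970600+0.950000+0.925600))/(1+3/80) = 9057/10000 ≈ 0.905700
step 5 [5y] bond c/1=3/200: DF=(1932249/2000000 − 3/200·(0.970600+0.950000+0.925600+0.905700))/(1+3/200) = 2241/2500 ≈ 0.896400
step 6 [6y] zero: DF = P = 8927/10000 ≈ 0.892700
step 7 [7y] bond c/1=21/400: DF=(74477/62500 − 21/400·(0.970600+0.950000+0.925600+0.905700+0.896400+0.892700))/(1+21/400) = 4279/5000 ≈ 0.855800
step 8 [8y] swap r/1=425/18067: DF=(1 − 425/18067·(0.970600+0.950000+0.925600+0.905700+0.896400+0.892700+0.855800))/(1+425/18067) = 83/100 ≈ 0.830000

1 1 4853/5000
2 2 19/20
3 3 1157/1250
4 4 9057/10000
5 5 2241/2500
6 6 8927/10000
7 7 4279/5000
8 8 83/100
f(2y,3y) = ((19/20)/(1157/1250) − 1)/(1) = 61/2314 ≈ 2.6361%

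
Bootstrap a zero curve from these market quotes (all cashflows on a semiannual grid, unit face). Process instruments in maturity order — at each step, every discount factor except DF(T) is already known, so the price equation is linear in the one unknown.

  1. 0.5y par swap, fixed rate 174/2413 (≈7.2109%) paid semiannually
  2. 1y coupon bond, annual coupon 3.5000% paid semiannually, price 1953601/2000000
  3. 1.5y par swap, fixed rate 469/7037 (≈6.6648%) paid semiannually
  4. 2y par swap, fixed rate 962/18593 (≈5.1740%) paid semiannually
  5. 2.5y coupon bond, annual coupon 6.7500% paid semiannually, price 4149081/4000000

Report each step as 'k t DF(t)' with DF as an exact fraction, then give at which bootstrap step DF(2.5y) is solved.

step 1 [0.5y] swap r/2=87/2413: DF=(1 − 87/2413·(0))/(1+87/2413) = 2413/2500 ≈ 0.965200
step 2 [1y] bond c/2=7/400: DF=(1953601/2000000 − 7/400·(0.965200))/(1+7/400) = 4717/5000 ≈ 0.943400
step 3 [1.5y] swap r/2=469/14074: DF=(1 − 469/14074·(0.965200+0.943400))/(1+469/14074) = 4531/5000 ≈ 0.906200
step 4 [2y] swap r/2=481/18593: DF=(1 − 481/18593·(0.965200+0.943400+0.906200))/(1+481/18593) = 4519/5000 ≈ 0.903800
step 5 [2.5y] bond c/2=27/800: DF=(4149081/4000000 − 27/800·(0.965200+0.943400+0.906200+0.903800))/(1+27/800) = 441/500 ≈ 0.882000

1 1/2 2413/2500
2 1 4717/5000
3 3/2 4531/5000
4 2 4519/5000
5 5/2 441/500
DF(2.5y) is solved at step 5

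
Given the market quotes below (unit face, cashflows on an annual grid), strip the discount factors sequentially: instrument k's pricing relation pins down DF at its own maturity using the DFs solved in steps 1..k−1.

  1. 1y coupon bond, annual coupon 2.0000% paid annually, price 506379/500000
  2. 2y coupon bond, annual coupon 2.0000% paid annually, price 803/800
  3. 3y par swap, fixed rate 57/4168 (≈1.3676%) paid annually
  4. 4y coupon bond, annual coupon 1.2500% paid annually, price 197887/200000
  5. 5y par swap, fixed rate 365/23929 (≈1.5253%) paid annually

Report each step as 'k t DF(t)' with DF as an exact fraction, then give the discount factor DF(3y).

step 1 [1y] bond c/1=1/50: DF=(506379/500000 − 1/50·(0))/(1+1/50) = 9929/10000 ≈ 0.992900
step 2 [2y] bond c/1=1/50: DF=(803/800 − 1/50·(0.992900))/(1+1/50) = 4823/5000 ≈ 0.964600
step 3 [3y] swap r/1=57/4168: DF=(1 − 57/4168·(0.992900+0.964600))/(1+57/4168) = 9601/10000 ≈ 0.960100
step 4 [4y] bond c/1=1/80: DF=(197887/200000 − 1/80·(0.992900+0.964600+0.960100))/(1+1/80) = 2353/2500 ≈ 0.941200
step 5 [5y] swap r/1=365/23929: DF=(1 − 365/23929·(0.992900+0.964600+0.960100+0.941200))/(1+365/23929) = 927/1000 ≈ 0.927000

1 1 9929/10000
2 2 4823/5000
3 3 9601/10000
4 4 2353/2500
5 5 927/1000
DF(3y) = 9601/10000 ≈ 0.960100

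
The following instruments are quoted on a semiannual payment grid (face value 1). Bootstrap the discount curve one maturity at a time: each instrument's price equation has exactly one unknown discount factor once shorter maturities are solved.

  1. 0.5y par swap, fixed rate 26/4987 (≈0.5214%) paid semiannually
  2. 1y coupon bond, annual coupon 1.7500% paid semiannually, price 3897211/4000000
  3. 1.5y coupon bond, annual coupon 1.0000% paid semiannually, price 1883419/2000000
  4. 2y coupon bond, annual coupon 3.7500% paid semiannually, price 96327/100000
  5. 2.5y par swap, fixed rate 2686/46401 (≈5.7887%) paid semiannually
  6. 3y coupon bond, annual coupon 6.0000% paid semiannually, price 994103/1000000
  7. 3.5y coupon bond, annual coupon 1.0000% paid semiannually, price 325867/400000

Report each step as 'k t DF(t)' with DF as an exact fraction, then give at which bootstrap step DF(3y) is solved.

step 1 [0.5y] swap r/2=13/4987: DF=(1 − 13/4987·(0))/(1+13/4987) = 4987/5000 ≈ 0.997400
step 2 [1y] bond c/2=7/800: DF=(3897211/4000000 − 7/800·(0.997400))/(1+7/800) = 2393/2500 ≈ 0.957200
step 3 [1.5y] bond c/2=1/200: DF=(1883419/2000000 − 1/200·(0.997400+0.957200))/(1+1/200) = 9273/10000 ≈ 0.927300
step 4 [2y] bond c/2=3/160: DF=(96327/100000 − 3/160·(0.997400+0.957200+0.927300))/(1+3/160) = 357/400 ≈ 0.892500
step 5 [2.5y] swap r/2=1343/46401: DF=(1 − 1343/46401·(0.997400+0.957200+0.927300+0.892500))/(1+1343/46401) = 8657/10000 ≈ 0.865700
step 6 [3y] bond c/2=3/100: DF=(994103/1000000 − 3/100·(0.997400+0.957200+0.927300+0.892500+0.865700))/(1+3/100) = 83/100 ≈ 0.830000
step 7 [3.5y] bond c/2=1/200: DF=(325867/400000 − 1/200·(0.997400+0.957200+0.927300+0.892500+0.865700+0.830000))/(1+1/200) = 3917/5000 ≈ 0.783400

1 1/2 4987/5000
2 1 2393/2500
3 3/2 9273/10000
4 2 357/400
5 5/2 8657/10000
6 3 83/100
7 7/2 3917/5000
DF(3y) is solved at step 6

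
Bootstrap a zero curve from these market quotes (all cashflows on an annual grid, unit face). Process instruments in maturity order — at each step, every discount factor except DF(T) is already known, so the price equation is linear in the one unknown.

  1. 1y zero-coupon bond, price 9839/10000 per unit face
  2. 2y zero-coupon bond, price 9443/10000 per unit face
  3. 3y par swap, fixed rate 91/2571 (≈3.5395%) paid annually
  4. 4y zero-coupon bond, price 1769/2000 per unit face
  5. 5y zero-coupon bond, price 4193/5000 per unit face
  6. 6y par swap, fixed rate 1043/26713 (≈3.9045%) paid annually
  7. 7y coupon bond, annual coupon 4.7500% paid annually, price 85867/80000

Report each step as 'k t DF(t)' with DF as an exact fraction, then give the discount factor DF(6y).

1 1 9839/10000
2 2 9443/10000
3 3 8999/10000
4 4 1769/2000
5 5 4193/5000
6 6 3957/5000
7 7 489/625
DF(6y) = 3957/5000 ≈ 0.791400

step 1 [1y] zero: DF = P = 9839/10000 ≈ 0.983900
step 2 [2y] zero: DF = P = 9443/10000 ≈ 0.944300
step 3 [3y] swap r/1=91/2571: DF=(1 − 91/2571·(0.983900+0.944300))/(1+91/2571) = 8999/10000 ≈ 0.899900
step 4 [4y] zero: DF = P = 1769/2000 ≈ 0.884500
step 5 [5y] zero: DF = P = 4193/5000 ≈ 0.838600
step 6 [6y] swap r/1=1043/26713: DF=(1 − 1043/26713·(0.983900+0.944300+0.899900+0.884500+0.838600))/(1+1043/26713) = 3957/5000 ≈ 0.791400
step 7 [7y] bond c/1=19/400: DF=(85867/80000 − 19/400·(0.983900+0.944300+0.899900+0.884500+0.838600+0.791400))/(1+19/400) = 489/625 ≈ 0.782400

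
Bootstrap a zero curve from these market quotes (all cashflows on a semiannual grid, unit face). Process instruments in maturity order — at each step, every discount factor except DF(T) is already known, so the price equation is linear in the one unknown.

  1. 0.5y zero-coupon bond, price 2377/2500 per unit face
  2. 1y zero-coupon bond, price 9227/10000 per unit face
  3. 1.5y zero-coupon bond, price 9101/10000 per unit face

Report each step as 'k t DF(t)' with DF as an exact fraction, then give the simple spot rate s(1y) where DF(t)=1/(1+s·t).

step 1 [0.5y] zero: DF = P = 2377/2500 ≈ 0.950800
step 2 [1y] zero: DF = P = 9227/10000 ≈ 0.922700
step 3 [1.5y] zero: DF = P = 9101/10000 ≈ 0.910100

1 1/2 2377/2500
2 1 9227/10000
3 3/2 9101/10000
s(1y) = (1/(9227/10000) − 1)/(1) = 773/9227 ≈ 8.3776%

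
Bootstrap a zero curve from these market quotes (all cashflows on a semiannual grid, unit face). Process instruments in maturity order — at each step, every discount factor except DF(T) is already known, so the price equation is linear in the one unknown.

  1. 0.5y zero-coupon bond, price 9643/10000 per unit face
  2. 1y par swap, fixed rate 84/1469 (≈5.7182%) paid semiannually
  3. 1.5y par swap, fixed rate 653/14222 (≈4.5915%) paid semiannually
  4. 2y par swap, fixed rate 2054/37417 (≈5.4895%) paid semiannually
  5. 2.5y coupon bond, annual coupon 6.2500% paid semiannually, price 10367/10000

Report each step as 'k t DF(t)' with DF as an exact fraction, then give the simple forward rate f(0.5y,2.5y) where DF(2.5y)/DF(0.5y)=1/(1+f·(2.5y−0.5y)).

step 1 [0.5y] zero: DF = P = 9643/10000 ≈ 0.964300
step 2 [1y] swap r/2=42/1469: DF=(1 − 42/1469·(0.964300))/(1+42/1469) = 4727/5000 ≈ 0.945400
step 3 [1.5y] swap r/2=653/28444: DF=(1 − 653/28444·(0.964300+0.945400))/(1+653/28444) = 9347/10000 ≈ 0.934700
step 4 [2y] swap r/2=1027/37417: DF=(1 − 1027/37417·(0.964300+0.945400+0.934700))/(1+1027/37417) = 8973/10000 ≈ 0.897300
step 5 [2.5y] bond c/2=1/32: DF=(10367/10000 − 1/32·(0.964300+0.945400+0.934700+0.897300))/(1+1/32) = 8919/10000 ≈ 0.891900

1 1/2 9643/10000
2 1 4727/5000
3 3/2 9347/10000
4 2 8973/10000
5 5/2 8919/10000
f(0.5y,2.5y) = ((9643/10000)/(8919/10000) − 1)/(2) = 362/8919 ≈ 4.0588%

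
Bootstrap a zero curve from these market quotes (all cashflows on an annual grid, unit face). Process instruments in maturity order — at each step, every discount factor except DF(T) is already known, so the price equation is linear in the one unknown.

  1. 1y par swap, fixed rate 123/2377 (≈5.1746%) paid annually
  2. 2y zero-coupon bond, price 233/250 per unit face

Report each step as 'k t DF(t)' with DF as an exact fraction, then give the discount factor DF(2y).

1 1 2377/2500
2 2 233/250
DF(2y) = 233/250 ≈ 0.932000

step 1 [1y] swap r/1=123/2377: DF=(1 − 123/2377·(0))/(1+123/2377) = 2377/2500 ≈ 0.950800
step 2 [2y] zero: DF = P = 233/250 ≈ 0.932000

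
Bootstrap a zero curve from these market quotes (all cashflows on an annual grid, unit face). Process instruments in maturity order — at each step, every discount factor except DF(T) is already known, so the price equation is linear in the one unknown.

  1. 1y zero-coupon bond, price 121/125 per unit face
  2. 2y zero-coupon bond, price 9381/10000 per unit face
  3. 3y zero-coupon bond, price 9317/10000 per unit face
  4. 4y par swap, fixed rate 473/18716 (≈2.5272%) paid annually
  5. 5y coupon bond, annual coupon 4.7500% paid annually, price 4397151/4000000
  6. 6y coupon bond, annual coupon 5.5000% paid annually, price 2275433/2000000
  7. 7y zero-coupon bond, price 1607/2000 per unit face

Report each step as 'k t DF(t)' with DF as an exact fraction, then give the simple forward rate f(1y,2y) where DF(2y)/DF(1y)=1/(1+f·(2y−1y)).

1 1 121/125
2 2 9381/10000
3 3 9317/10000
4 4 4527/5000
5 5 8797/10000
6 6 4187/5000
7 7 1607/2000
f(1y,2y) = ((121/125)/(9381/10000) − 1)/(1) = 299/9381 ≈ 3.1873%

step 1 [1y] zero: DF = P = 121/125 ≈ 0.968000
step 2 [2y] zero: DF = P = 9381/10000 ≈ 0.938100
step 3 [3y] zero: DF = P = 9317/10000 ≈ 0.931700
step 4 [4y] swap r/1=473/18716: DF=(1 − 473/18716·(0.968000+0.938100+0.931700))/(1+473/18716) = 4527/5000 ≈ 0.905400
step 5 [5y] bond c/1=19/400: DF=(4397151/4000000 − 19/400·(0.968000+0.938100+0.931700+0.905400))/(1+19/400) = 8797/10000 ≈ 0.879700
step 6 [6y] bond c/1=11/200: DF=(2275433/2000000 − 11/200·(0.968000+0.938100+0.931700+0.905400+0.879700))/(1+11/200) = 4187/5000 ≈ 0.837400
step 7 [7y] zero: DF = P = 1607/2000 ≈ 0.803500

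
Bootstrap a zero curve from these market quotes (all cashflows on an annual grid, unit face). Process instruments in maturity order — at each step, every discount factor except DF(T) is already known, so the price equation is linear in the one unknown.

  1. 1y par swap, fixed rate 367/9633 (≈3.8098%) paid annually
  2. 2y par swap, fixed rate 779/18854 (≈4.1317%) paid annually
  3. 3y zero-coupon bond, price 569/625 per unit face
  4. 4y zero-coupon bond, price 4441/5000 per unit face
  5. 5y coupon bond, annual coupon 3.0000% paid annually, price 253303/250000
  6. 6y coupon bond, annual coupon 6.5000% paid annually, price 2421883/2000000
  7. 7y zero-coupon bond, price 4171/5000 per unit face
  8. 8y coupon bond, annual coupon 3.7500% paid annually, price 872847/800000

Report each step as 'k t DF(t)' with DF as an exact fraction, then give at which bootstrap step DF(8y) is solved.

step 1 [1y] swap r/1=367/9633: DF=(1 − 367/9633·(0))/(1+367/9633) = 9633/10000 ≈ 0.963300
step 2 [2y] swap r/1=779/18854: DF=(1 − 779/18854·(0.963300))/(1+779/18854) = 9221/10000 ≈ 0.922100
step 3 [3y] zero: DF = P = 569/625 ≈ 0.910400
step 4 [4y] zero: DF = P = 4441/5000 ≈ 0.888200
step 5 [5y] bond c/1=3/100: DF=(253303/250000 − 3/100·(0.963300+0.922100+0.910400+0.888200))/(1+3/100) = 2191/2500 ≈ 0.876400
step 6 [6y] bond c/1=13/200: DF=(2421883/2000000 − 13/200·(0.963300+0.922100+0.910400+0.888200+0.876400))/(1+13/200) = 8587/10000 ≈ 0.858700
step 7 [7y] zero: DF = P = 4171/5000 ≈ 0.834200
step 8 [8y] bond c/1=3/80: DF=(872847/800000 − 3/80·(0.963300+0.922100+0.910400+0.888200+0.876400+0.858700+0.834200))/(1+3/80) = 516/625 ≈ 0.825600

1 1 9633/10000
2 2 9221/10000
3 3 569/625
4 4 4441/5000
5 5 2191/2500
6 6 8587/10000
7 7 4171/5000
8 8 516/625
DF(8y) is solved at step 8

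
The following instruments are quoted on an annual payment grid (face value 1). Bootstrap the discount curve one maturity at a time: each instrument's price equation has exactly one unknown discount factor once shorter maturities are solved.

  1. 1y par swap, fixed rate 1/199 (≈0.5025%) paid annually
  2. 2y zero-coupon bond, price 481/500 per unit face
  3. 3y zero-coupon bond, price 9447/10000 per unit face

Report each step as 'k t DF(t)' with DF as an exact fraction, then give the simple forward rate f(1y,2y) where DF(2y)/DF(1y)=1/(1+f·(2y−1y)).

step 1 [1y] swap r/1=1/199: DF=(1 − 1/199·(0))/(1+1/199) = 199/200 ≈ 0.995000
step 2 [2y] zero: DF = P = 481/500 ≈ 0.962000
step 3 [3y] zero: DF = P = 9447/10000 ≈ 0.944700

1 1 199/200
2 2 481/500
3 3 9447/10000
f(1y,2y) = ((199/200)/(481/500) − 1)/(1) = 33/962 ≈ 3.4304%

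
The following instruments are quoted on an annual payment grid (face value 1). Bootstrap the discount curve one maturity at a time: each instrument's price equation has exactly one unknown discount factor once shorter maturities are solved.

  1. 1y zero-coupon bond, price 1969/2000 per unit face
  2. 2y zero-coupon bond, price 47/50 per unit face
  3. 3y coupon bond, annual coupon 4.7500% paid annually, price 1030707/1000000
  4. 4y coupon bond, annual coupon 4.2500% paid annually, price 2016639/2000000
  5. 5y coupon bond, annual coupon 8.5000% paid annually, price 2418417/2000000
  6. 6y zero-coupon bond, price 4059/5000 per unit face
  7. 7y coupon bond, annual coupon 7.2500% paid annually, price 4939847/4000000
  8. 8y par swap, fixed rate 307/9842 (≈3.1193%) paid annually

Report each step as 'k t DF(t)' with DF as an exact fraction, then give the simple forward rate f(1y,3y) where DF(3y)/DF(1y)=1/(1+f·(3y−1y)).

step 1 [1y] zero: DF = P = 1969/2000 ≈ 0.984500
step 2 [2y] zero: DF = P = 47/50 ≈ 0.940000
step 3 [3y] bond c/1=19/400: DF=(1030707/1000000 − 19/400·(0.984500+0.940000))/(1+19/400) = 8967/10000 ≈ 0.896700
step 4 [4y] bond c/1=17/400: DF=(2016639/2000000 − 17/400·(0.984500+0.940000+0.896700))/(1+17/400) = 4261/5000 ≈ 0.852200
step 5 [5y] bond c/1=17/200: DF=(2418417/2000000 − 17/200·(0.984500+0.940000+0.896700+0.852200))/(1+17/200) = 8267/10000 ≈ 0.826700
step 6 [6y] zero: DF = P = 4059/5000 ≈ 0.811800
step 7 [7y] bond c/1=29/400: DF=(4939847/4000000 − 29/400·(0.984500+0.940000+0.896700+0.852200+0.826700+0.811800))/(1+29/400) = 1981/2500 ≈ 0.792400
step 8 [8y] swap r/1=307/9842: DF=(1 − 307/9842·(0.984500+0.940000+0.896700+0.852200+0.826700+0.811800+0.792400))/(1+307/9842) = 7851/10000 ≈ 0.785100

1 1 1969/2000
2 2 47/50
3 3 8967/10000
4 4 4261/5000
5 5 8267/10000
6 6 4059/5000
7 7 1981/2500
8 8 7851/10000
f(1y,3y) = ((1969/2000)/(8967/10000) − 1)/(2) = 439/8967 ≈ 4.8957%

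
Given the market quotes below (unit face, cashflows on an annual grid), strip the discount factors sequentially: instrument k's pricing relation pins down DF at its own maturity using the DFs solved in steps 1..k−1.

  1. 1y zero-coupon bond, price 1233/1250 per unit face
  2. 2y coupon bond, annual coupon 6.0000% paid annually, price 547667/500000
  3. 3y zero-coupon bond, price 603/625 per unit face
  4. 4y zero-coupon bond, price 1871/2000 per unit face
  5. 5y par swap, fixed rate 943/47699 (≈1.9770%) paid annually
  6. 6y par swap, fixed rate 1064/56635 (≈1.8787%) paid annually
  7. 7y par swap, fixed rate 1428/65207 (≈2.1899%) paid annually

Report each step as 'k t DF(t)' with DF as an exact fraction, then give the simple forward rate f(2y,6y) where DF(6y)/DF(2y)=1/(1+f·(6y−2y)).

step 1 [1y] zero: DF = P = 1233/1250 ≈ 0.986400
step 2 [2y] bond c/1=3/50: DF=(547667/500000 − 3/50·(0.986400))/(1+3/50) = 391/400 ≈ 0.977500
step 3 [3y] zero: DF = P = 603/625 ≈ 0.964800
step 4 [4y] zero: DF = P = 1871/2000 ≈ 0.935500
step 5 [5y] swap r/1=943/47699: DF=(1 − 943/47699·(0.986400+0.977500+0.964800+0.935500))/(1+943/47699) = 9057/10000 ≈ 0.905700
step 6 [6y] swap r/1=1064/56635: DF=(1 − 1064/56635·(0.986400+0.977500+0.964800+0.935500+0.905700))/(1+1064/56635) = 1117/1250 ≈ 0.893600
step 7 [7y] swap r/1=1428/65207: DF=(1 − 1428/65207·(0.986400+0.977500+0.964800+0.935500+0.905700+0.893600))/(1+1428/65207) = 2143/2500 ≈ 0.857200

1 1 1233/1250
2 2 391/400
3 3 603/625
4 4 1871/2000
5 5 9057/10000
6 6 1117/1250
7 7 2143/2500
f(2y,6y) = ((391/400)/(1117/1250) − 1)/(4) = 839/35744 ≈ 2.3472%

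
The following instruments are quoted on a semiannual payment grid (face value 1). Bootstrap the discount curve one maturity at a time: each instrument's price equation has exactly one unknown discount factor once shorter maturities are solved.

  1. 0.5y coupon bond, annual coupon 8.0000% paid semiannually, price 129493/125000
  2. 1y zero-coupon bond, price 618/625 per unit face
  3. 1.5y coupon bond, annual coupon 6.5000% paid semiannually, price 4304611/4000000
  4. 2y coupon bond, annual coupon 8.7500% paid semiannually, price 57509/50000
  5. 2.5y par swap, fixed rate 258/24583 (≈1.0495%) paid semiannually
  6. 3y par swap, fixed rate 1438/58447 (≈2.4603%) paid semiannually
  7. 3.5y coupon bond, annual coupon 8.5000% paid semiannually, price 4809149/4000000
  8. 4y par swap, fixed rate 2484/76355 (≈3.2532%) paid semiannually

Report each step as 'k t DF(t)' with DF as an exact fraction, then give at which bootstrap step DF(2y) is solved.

step 1 [0.5y] bond c/2=1/25: DF=(129493/125000 − 1/25·(0))/(1+1/25) = 9961/10000 ≈ 0.996100
step 2 [1y] zero: DF = P = 618/625 ≈ 0.988800
step 3 [1.5y] bond c/2=13/400: DF=(4304611/4000000 − 13/400·(0.996100+0.988800))/(1+13/400) = 4899/5000 ≈ 0.979800
step 4 [2y] bond c/2=7/160: DF=(57509/50000 − 7/160·(0.996100+0.988800+0.979800))/(1+7/160) = 9777/10000 ≈ 0.977700
step 5 [2.5y] swap r/2=129/24583: DF=(1 − 129/24583·(0.996100+0.988800+0.979800+0.977700))/(1+129/24583) = 4871/5000 ≈ 0.974200
step 6 [3y] swap r/2=719/58447: DF=(1 − 719/58447·(0.996100+0.988800+0.979800+0.977700+0.974200))/(1+719/58447) = 9281/10000 ≈ 0.928100
step 7 [3.5y] bond c/2=17/400: DF=(4809149/4000000 − 17/400·(0.996100+0.988800+0.979800+0.977700+0.974200+0.928100))/(1+17/400) = 183/200 ≈ 0.915000
step 8 [4y] swap r/2=1242/76355: DF=(1 − 1242/76355·(0.996100+0.988800+0.979800+0.977700+0.974200+0.928100+0.915000))/(1+1242/76355) = 4379/5000 ≈ 0.875800

1 1/2 9961/10000
2 1 618/625
3 3/2 4899/5000
4 2 9777/10000
5 5/2 4871/5000
6 3 9281/10000
7 7/2 183/200
8 4 4379/5000
DF(2y) is solved at step 4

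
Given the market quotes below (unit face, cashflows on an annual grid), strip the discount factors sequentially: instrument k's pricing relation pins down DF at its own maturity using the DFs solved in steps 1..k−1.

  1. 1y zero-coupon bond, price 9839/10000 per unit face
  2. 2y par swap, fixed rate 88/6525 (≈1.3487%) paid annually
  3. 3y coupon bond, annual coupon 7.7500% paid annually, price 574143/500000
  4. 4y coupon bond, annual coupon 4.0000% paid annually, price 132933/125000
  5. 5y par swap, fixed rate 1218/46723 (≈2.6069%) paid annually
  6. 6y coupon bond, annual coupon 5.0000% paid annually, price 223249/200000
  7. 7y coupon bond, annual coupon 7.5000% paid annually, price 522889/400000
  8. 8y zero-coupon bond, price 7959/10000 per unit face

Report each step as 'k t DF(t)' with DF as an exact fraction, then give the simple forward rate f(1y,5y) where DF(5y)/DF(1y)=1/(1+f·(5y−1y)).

step 1 [1y] zero: DF = P = 9839/10000 ≈ 0.983900
step 2 [2y] swap r/1=88/6525: DF=(1 − 88/6525·(0.983900))/(1+88/6525) = 1217/1250 ≈ 0.973600
step 3 [3y] bond c/1=31/400: DF=(574143/500000 − 31/400·(0.983900+0.973600))/(1+31/400) = 9249/10000 ≈ 0.924900
step 4 [4y] bond c/1=1/25: DF=(132933/125000 − 1/25·(0.983900+0.973600+0.924900))/(1+1/25) = 9117/10000 ≈ 0.911700
step 5 [5y] swap r/1=1218/46723: DF=(1 − 1218/46723·(0.983900+0.973600+0.924900+0.911700))/(1+1218/46723) = 4391/5000 ≈ 0.878200
step 6 [6y] bond c/1=1/20: DF=(223249/200000 − 1/20·(0.983900+0.973600+0.924900+0.911700+0.878200))/(1+1/20) = 4203/5000 ≈ 0.840600
step 7 [7y] bond c/1=3/40: DF=(522889/400000 − 3/40·(0.983900+0.973600+0.924900+0.911700+0.878200+0.840600))/(1+3/40) = 4157/5000 ≈ 0.831400
step 8 [8y] zero: DF = P = 7959/10000 ≈ 0.795900

1 1 9839/10000
2 2 1217/1250
3 3 9249/10000
4 4 9117/10000
5 5 4391/5000
6 6 4203/5000
7 7 4157/5000
8 8 7959/10000
f(1y,5y) = ((9839/10000)/(4391/5000) − 1)/(4) = 1057/35128 ≈ 3.0090%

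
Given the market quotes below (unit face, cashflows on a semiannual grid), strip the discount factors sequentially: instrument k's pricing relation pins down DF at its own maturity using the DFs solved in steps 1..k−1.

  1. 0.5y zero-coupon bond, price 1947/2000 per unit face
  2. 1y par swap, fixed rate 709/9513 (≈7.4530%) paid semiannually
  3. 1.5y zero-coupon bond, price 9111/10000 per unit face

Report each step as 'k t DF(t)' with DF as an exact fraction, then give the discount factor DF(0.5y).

step 1 [0.5y] zero: DF = P = 1947/2000 ≈ 0.973500
step 2 [1y] swap r/2=709/19026: DF=(1 − 709/19026·(0.973500))/(1+709/19026) = 9291/10000 ≈ 0.929100
step 3 [1.5y] zero: DF = P = 9111/10000 ≈ 0.911100

1 1/2 1947/2000
2 1 9291/10000
3 3/2 9111/10000
DF(0.5y) = 1947/2000 ≈ 0.973500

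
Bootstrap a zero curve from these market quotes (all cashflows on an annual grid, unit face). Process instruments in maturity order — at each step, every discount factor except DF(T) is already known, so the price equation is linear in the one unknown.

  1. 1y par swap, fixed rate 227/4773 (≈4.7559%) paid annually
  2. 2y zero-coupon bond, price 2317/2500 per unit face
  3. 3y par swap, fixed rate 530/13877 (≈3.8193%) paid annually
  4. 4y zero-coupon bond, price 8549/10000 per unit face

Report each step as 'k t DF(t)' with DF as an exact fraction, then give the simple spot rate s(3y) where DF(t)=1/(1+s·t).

1 1 4773/5000
2 2 2317/2500
3 3 447/500
4 4 8549/10000
s(3y) = (1/(447/500) − 1)/(3) = 53/1341 ≈ 3.9523%

step 1 [1y] swap r/1=227/4773: DF=(1 − 227/4773·(0))/(1+227/4773) = 4773/5000 ≈ 0.954600
step 2 [2y] zero: DF = P = 2317/2500 ≈ 0.926800
step 3 [3y] swap r/1=530/13877: DF=(1 − 530/13877·(0.954600+0.926800))/(1+530/13877) = 447/500 ≈ 0.894000
step 4 [4y] zero: DF = P = 8549/10000 ≈ 0.854900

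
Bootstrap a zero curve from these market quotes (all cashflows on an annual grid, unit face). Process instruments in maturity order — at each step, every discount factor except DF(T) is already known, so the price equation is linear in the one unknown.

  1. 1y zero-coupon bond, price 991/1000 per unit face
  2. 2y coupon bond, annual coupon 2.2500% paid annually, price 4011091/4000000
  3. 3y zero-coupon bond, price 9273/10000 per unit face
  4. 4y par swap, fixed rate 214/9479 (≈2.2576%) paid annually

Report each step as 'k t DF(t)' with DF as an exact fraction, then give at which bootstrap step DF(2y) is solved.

1 1 991/1000
2 2 9589/10000
3 3 9273/10000
4 4 1143/1250
DF(2y) is solved at step 2

step 1 [1y] zero: DF = P = 991/1000 ≈ 0.991000
step 2 [2y] bond c/1=9/400: DF=(4011091/4000000 − 9/400·(0.991000))/(1+9/400) = 9589/10000 ≈ 0.958900
step 3 [3y] zero: DF = P = 9273/10000 ≈ 0.927300
step 4 [4y] swap r/1=214/9479: DF=(1 − 214/9479·(0.991000+0.958900+0.927300))/(1+214/9479) = 1143/1250 ≈ 0.914400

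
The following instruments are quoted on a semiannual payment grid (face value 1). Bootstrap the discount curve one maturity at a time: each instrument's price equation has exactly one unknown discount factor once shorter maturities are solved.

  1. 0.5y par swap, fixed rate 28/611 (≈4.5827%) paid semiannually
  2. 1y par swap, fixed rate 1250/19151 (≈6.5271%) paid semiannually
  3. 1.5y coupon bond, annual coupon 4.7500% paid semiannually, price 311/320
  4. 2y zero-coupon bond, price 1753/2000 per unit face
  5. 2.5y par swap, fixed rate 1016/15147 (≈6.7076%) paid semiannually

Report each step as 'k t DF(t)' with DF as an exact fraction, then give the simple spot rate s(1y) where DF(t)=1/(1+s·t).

step 1 [0.5y] swap r/2=14/611: DF=(1 − 14/611·(0))/(1+14/611) = 611/625 ≈ 0.977600
step 2 [1y] swap r/2=625/19151: DF=(1 − 625/19151·(0.977600))/(1+625/19151) = 15/16 ≈ 0.937500
step 3 [1.5y] bond c/2=19/800: DF=(311/320 − 19/800·(0.977600+0.937500))/(1+19/800) = 9049/10000 ≈ 0.904900
step 4 [2y] zero: DF = P = 1753/2000 ≈ 0.876500
step 5 [2.5y] swap r/2=508/15147: DF=(1 − 508/15147·(0.977600+0.937500+0.904900+0.876500))/(1+508/15147) = 2119/2500 ≈ 0.847600

1 1/2 611/625
2 1 15/16
3 3/2 9049/10000
4 2 1753/2000
5 5/2 2119/2500
s(1y) = (1/(15/16) − 1)/(1) = 1/15 ≈ 6.6667%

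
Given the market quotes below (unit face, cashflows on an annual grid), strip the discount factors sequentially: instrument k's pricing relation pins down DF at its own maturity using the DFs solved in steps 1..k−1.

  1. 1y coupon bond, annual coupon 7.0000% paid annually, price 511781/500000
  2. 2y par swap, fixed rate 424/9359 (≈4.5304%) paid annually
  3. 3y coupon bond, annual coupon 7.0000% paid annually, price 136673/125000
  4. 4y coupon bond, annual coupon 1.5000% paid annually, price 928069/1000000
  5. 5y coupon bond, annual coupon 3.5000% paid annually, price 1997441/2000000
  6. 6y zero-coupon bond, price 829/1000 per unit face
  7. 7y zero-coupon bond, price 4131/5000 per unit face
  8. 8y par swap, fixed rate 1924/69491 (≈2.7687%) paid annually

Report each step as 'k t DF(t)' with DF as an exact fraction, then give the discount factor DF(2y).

step 1 [1y] bond c/1=7/100: DF=(511781/500000 − 7/100·(0))/(1+7/100) = 4783/5000 ≈ 0.956600
step 2 [2y] swap r/1=424/9359: DF=(1 − 424/9359·(0.956600))/(1+424/9359) = 572/625 ≈ 0.915200
step 3 [3y] bond c/1=7/100: DF=(136673/125000 − 7/100·(0.956600+0.915200))/(1+7/100) = 4497/5000 ≈ 0.899400
step 4 [4y] bond c/1=3/200: DF=(928069/1000000 − 3/200·(0.956600+0.915200+0.899400))/(1+3/200) = 4367/5000 ≈ 0.873400
step 5 [5y] bond c/1=7/200: DF=(1997441/2000000 − 7/200·(0.956600+0.915200+0.899400+0.873400))/(1+7/200) = 8417/10000 ≈ 0.841700
step 6 [6y] zero: DF = P = 829/1000 ≈ 0.829000
step 7 [7y] zero: DF = P = 4131/5000 ≈ 0.826200
step 8 [8y] swap r/1=1924/69491: DF=(1 − 1924/69491·(0.956600+0.915200+0.899400+0.873400+0.841700+0.829000+0.826200))/(1+1924/69491) = 2019/2500 ≈ 0.807600

1 1 4783/5000
2 2 572/625
3 3 4497/5000
4 4 4367/5000
5 5 8417/10000
6 6 829/1000
7 7 4131/5000
8 8 2019/2500
DF(2y) = 572/625 ≈ 0.915200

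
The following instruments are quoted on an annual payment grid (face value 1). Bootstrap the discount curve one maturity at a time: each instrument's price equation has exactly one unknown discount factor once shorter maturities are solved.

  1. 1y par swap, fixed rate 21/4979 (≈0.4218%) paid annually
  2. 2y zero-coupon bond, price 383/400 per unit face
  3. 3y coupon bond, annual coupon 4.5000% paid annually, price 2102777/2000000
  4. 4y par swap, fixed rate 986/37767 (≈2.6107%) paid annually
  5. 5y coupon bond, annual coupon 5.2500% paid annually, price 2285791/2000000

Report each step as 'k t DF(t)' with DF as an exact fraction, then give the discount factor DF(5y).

1 1 4979/5000
2 2 383/400
3 3 461/500
4 4 4507/5000
5 5 359/400
DF(5y) = 359/400 ≈ 0.897500

step 1 [1y] swap r/1=21/4979: DF=(1 − 21/4979·(0))/(1+21/4979) = 4979/5000 ≈ 0.995800
step 2 [2y] zero: DF = P = 383/400 ≈ 0.957500
step 3 [3y] bond c/1=9/200: DF=(2102777/2000000 − 9/200·(0.995800+0.957500))/(1+9/200) = 461/500 ≈ 0.922000
step 4 [4y] swap r/1=986/37767: DF=(1 − 986/37767·(0.995800+0.957500+0.922000))/(1+986/37767) = 4507/5000 ≈ 0.901400
step 5 [5y] bond c/1=21/400: DF=(2285791/2000000 − 21/400·(0.995800+0.957500+0.922000+0.901400))/(1+21/400) = 359/400 ≈ 0.897500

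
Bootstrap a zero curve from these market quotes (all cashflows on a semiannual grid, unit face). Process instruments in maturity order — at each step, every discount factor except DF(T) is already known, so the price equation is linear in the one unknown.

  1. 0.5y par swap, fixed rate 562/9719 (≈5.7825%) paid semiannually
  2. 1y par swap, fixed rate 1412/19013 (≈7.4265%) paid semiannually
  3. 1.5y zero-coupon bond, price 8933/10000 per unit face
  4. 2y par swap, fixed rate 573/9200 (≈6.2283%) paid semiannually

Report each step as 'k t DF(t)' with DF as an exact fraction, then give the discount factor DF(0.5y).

1 1/2 9719/10000
2 1 4647/5000
3 3/2 8933/10000
4 2 4427/5000
DF(0.5y) = 9719/10000 ≈ 0.971900

step 1 [0.5y] swap r/2=281/9719: DF=(1 − 281/9719·(0))/(1+281/9719) = 9719/10000 ≈ 0.971900
step 2 [1y] swap r/2=706/19013: DF=(1 − 706/19013·(0.971900))/(1+706/19013) = 4647/5000 ≈ 0.929400
step 3 [1.5y] zero: DF = P = 8933/10000 ≈ 0.893300
step 4 [2y] swap r/2=573/18400: DF=(1 − 573/18400·(0.971900+0.929400+0.893300))/(1+573/18400) = 4427/5000 ≈ 0.885400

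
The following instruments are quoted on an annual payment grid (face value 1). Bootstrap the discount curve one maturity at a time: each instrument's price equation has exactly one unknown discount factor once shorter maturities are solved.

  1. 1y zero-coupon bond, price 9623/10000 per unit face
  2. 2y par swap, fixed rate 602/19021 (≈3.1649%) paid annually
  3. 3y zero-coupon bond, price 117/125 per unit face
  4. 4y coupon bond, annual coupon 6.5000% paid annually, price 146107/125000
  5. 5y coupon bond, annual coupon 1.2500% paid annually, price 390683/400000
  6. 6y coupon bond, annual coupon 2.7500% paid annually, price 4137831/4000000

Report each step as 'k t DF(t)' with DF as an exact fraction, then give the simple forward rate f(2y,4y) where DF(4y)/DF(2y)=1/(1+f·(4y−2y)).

step 1 [1y] zero: DF = P = 9623/10000 ≈ 0.962300
step 2 [2y] swap r/1=602/19021: DF=(1 − 602/19021·(0.962300))/(1+602/19021) = 4699/5000 ≈ 0.939800
step 3 [3y] zero: DF = P = 117/125 ≈ 0.936000
step 4 [4y] bond c/1=13/200: DF=(146107/125000 − 13/200·(0.962300+0.939800+0.936000))/(1+13/200) = 9243/10000 ≈ 0.924300
step 5 [5y] bond c/1=1/80: DF=(390683/400000 − 1/80·(0.962300+0.939800+0.936000+0.924300))/(1+1/80) = 4591/5000 ≈ 0.918200
step 6 [6y] bond c/1=11/400: DF=(4137831/4000000 − 11/400·(0.962300+0.939800+0.936000+0.924300+0.918200))/(1+11/400) = 1763/2000 ≈ 0.881500

1 1 9623/10000
2 2 4699/5000
3 3 117/125
4 4 9243/10000
5 5 4591/5000
6 6 1763/2000
f(2y,4y) = ((4699/5000)/(9243/10000) − 1)/(2) = 155/18486 ≈ 0.8385%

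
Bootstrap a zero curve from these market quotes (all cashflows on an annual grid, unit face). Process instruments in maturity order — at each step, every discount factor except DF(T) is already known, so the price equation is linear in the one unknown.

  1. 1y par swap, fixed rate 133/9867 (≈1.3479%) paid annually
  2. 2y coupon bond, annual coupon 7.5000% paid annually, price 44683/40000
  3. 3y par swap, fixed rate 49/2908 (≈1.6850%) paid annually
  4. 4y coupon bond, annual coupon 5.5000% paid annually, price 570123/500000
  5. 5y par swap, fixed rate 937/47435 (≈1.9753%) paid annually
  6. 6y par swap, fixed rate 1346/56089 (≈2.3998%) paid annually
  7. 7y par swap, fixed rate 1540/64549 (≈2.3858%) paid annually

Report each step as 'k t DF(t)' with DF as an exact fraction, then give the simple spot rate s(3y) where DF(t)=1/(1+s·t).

step 1 [1y] swap r/1=133/9867: DF=(1 − 133/9867·(0))/(1+133/9867) = 9867/10000 ≈ 0.986700
step 2 [2y] bond c/1=3/40: DF=(44683/40000 − 3/40·(0.986700))/(1+3/40) = 9703/10000 ≈ 0.970300
step 3 [3y] swap r/1=49/2908: DF=(1 − 49/2908·(0.986700+0.970300))/(1+49/2908) = 951/1000 ≈ 0.951000
step 4 [4y] bond c/1=11/200: DF=(570123/500000 − 11/200·(0.986700+0.970300+0.951000))/(1+11/200) = 2323/2500 ≈ 0.929200
step 5 [5y] swap r/1=937/47435: DF=(1 − 937/47435·(0.986700+0.970300+0.951000+0.929200))/(1+937/47435) = 9063/10000 ≈ 0.906300
step 6 [6y] swap r/1=1346/56089: DF=(1 − 1346/56089·(0.986700+0.970300+0.951000+0.929200+0.906300))/(1+1346/56089) = 4327/5000 ≈ 0.865400
step 7 [7y] swap r/1=1540/64549: DF=(1 − 1540/64549·(0.986700+0.970300+0.951000+0.929200+0.906300+0.865400))/(1+1540/64549) = 423/500 ≈ 0.846000

1 1 9867/10000
2 2 9703/10000
3 3 951/1000
4 4 2323/2500
5 5 9063/10000
6 6 4327/5000
7 7 423/500
s(3y) = (1/(951/1000) − 1)/(3) = 49/2853 ≈ 1.7175%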